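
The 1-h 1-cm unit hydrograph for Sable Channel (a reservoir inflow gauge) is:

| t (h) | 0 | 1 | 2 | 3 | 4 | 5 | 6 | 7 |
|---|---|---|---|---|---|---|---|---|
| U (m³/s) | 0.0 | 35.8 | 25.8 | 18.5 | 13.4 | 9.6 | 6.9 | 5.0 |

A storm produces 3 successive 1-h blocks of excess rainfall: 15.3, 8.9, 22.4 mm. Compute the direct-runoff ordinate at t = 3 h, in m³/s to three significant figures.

By discrete convolution, Q_j = Σ (P_i / 10 mm) · U_{j−i}.
At t = 3 h (j=3): Q = (15.3/10)·18.5 + (8.9/10)·25.8 + (22.4/10)·35.8 = 131 m³/s.

Q ≈ 131 m³/s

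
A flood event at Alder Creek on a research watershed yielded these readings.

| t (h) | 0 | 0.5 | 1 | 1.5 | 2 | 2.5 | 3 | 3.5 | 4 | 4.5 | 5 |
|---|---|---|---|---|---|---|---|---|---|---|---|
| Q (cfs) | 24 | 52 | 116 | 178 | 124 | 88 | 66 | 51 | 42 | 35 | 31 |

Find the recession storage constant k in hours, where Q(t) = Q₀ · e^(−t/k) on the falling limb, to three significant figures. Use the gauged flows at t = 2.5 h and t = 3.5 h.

On the falling limb, Q drops from 88 to 51 cfs between t = 2.5 h and t = 3.5 h (Δt = 1 h).
k = −Δt / ln(Q₂/Q₁) = −1 / ln(51/88) = 1.83 h.

k ≈ 1.83 h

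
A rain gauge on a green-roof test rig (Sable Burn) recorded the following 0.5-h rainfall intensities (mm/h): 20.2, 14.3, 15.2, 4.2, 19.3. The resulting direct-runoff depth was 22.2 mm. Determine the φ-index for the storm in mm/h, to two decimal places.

Only the 4 blocks with intensity above φ contribute runoff: 20.2, 14.3, 15.2, 19.3 mm/h.
Σ(I−φ)·Δt = d  ⇒  (20.2+14.3+15.2+19.3 − 4φ)·0.5 = 22.2
φ = (69.00 − 22.2/0.5) / 4 = 6.15 mm/h.

φ ≈ 6.15 mm/h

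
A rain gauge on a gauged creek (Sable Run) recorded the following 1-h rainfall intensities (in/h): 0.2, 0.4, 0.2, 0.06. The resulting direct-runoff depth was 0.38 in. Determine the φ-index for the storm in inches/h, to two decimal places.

Only the 3 blocks with intensity above φ contribute runoff: 0.2, 0.4, 0.2 in/h.
Σ(I−φ)·Δt = d  ⇒  (0.2+0.4+0.2 − 3φ)·1 = 0.38
φ = (0.8000 − 0.38/1) / 3 = 0.14 in/h.

φ ≈ 0.14 in/h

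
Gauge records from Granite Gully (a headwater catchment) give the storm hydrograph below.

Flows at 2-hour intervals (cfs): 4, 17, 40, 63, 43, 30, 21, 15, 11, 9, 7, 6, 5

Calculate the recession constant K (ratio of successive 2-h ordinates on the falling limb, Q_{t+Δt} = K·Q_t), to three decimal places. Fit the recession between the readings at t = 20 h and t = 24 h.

K ≈ 0.845

Using the recession-limb readings at t = 20 h and t = 24 h: Q falls from 7 to 5 cfs over 2 intervals.
K = (Q₂/Q₁)^(1/2) = (5/7)^(1/2) = 0.845.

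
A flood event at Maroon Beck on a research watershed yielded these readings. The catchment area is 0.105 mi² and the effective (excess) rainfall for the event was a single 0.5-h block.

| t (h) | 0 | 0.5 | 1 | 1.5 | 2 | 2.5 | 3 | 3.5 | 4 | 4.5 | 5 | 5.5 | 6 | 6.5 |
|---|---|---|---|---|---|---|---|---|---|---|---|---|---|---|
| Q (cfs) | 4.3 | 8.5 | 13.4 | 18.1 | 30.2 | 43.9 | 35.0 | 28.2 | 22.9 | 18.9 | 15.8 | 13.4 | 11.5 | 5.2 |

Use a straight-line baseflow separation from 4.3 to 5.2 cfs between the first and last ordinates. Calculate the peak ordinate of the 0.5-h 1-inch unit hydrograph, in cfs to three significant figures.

Direct runoff: 0.00, 4.13, 8.96, 13.59, 25.62, 39.25, 30.28, 23.42, 18.05, 13.98, 10.81, 8.34, 6.37, 0.00 cfs; ΣQ_DR = 202.8 cfs, peak = 39.25 cfs.
Runoff depth d = ΣQ_DR·Δt / A = 202.8 × 1800 / (0.105 mi²) = 1.496 in.
The 1-inch UH is the DRH scaled by (1 in)/d, so U_p = 39.25 × 1/1.496 = 26.2 cfs.

U_p ≈ 26.2 cfs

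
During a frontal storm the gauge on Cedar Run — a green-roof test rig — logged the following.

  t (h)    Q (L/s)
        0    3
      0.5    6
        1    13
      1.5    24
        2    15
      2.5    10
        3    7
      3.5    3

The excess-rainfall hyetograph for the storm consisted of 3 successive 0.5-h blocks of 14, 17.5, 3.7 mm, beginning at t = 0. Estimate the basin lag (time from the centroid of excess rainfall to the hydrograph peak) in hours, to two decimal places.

t_L ≈ 0.90 h

Centroid of excess rainfall: t_c = Σ P_i·t̄_i / ΣP_i = 0.6037 h (block centres at 0.25, 0.75, 1.25 h).
Hydrograph peak occurs at t = 1.5 h, so basin lag t_L = 1.5 − 0.6037 = 0.90 h.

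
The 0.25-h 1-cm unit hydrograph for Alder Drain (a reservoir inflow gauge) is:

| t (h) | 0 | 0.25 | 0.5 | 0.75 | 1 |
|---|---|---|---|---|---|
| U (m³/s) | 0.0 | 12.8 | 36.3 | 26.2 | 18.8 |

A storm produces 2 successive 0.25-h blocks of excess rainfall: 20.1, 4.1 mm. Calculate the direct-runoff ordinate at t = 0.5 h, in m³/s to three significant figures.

By discrete convolution, Q_j = Σ (P_i / 10 mm) · U_{j−i}.
At t = 0.5 h (j=2): Q = (20.1/10)·36.3 + (4.1/10)·12.8 = 78.2 m³/s.

Q ≈ 78.2 m³/s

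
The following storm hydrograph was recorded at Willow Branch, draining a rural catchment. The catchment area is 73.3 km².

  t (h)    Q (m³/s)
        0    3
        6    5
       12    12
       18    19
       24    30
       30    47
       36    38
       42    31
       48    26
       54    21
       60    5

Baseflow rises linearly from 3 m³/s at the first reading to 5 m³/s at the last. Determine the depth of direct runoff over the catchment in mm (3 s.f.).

d ≈ 56.9 mm

Direct runoff: 0.00, 1.80, 8.60, 15.40, 26.20, 43.00, 33.80, 26.60, 21.40, 16.20, 0.00 m³/s; ΣQ_DR = 193.0 m³/s.
V = ΣQ_DR · Δt = 193.0 × 21600 s = 4.169 × 10^6 m³.
Over A = 73.3 km², depth = V / A = 56.9 mm.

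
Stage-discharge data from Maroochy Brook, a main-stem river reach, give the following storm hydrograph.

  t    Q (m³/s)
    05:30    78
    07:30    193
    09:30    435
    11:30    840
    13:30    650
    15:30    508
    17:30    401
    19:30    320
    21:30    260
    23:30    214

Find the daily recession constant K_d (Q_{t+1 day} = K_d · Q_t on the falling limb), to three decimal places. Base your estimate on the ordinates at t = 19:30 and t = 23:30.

K_d ≈ 0.089

Between t = 19:30 and t = 23:30 the flow falls from 320 to 214 m³/s over 2×2 h = 4 h.
Per-interval ratio K = (214/320)^(1/2) = 0.8178; K_d = K^(24/2) = 0.089.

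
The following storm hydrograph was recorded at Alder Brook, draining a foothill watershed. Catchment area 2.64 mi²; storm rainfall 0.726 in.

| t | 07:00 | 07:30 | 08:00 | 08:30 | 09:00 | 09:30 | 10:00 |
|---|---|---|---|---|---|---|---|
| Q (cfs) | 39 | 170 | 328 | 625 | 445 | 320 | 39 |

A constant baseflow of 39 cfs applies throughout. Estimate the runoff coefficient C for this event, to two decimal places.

C ≈ 0.68

ΣQ_DR = 1693 cfs; V = ΣQ_DR·Δt = 3.047 × 10^6 ft³.
Runoff depth d = V / A = 0.4969 in.
C = d / P = 0.4969 / 0.726 = 0.68.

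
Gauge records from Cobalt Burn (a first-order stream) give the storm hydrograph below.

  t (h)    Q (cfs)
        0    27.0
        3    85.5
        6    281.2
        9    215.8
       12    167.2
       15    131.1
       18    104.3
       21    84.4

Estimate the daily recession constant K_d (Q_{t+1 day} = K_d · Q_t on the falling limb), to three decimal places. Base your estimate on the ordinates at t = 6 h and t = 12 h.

K_d ≈ 0.125

Between t = 6 h and t = 12 h the flow falls from 281.2 to 167.2 cfs over 2×3 h = 6 h.
Per-interval ratio K = (167.2/281.2)^(1/2) = 0.7711; K_d = K^(24/3) = 0.125.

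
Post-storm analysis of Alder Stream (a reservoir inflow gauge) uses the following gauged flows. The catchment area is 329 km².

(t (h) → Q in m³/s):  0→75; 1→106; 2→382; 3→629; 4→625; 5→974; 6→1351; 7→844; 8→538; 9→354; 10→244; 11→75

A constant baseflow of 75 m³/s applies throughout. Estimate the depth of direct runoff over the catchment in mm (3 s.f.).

d ≈ 58.0 mm

Direct runoff: 0.0, 31.0, 307.0, 554.0, 550.0, 899.0, 1276.0, 769.0, 463.0, 279.0, 169.0, 0.0 m³/s; ΣQ_DR = 5297 m³/s.
V = ΣQ_DR · Δt = 5297 × 3600 s = 1.907 × 10^7 m³.
Over A = 329 km², depth = V / A = 58.0 mm.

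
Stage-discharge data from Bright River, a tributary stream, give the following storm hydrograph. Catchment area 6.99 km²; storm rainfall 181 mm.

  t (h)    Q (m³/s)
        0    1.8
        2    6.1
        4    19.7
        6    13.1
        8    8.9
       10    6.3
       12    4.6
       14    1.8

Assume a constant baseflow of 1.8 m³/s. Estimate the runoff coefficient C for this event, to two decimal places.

C ≈ 0.27

ΣQ_DR = 47.90 m³/s; V = ΣQ_DR·Δt = 3.449 × 10^5 m³.
Runoff depth d = V / A = 49.34 mm.
C = d / P = 49.34 / 181 = 0.27.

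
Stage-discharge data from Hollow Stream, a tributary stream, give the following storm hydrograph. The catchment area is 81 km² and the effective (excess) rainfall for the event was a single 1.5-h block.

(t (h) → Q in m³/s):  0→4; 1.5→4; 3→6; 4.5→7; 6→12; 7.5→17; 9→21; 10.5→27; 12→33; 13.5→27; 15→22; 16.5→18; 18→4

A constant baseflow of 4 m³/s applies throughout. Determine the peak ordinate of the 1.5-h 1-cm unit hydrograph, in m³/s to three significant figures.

Direct runoff: 0.0, 0.0, 2.0, 3.0, 8.0, 13.0, 17.0, 23.0, 29.0, 23.0, 18.0, 14.0, 0.0 m³/s; ΣQ_DR = 150.0 m³/s, peak = 29.0 m³/s.
Runoff depth d = ΣQ_DR·Δt / A = 150.0 × 5400 / (81 km²) = 10.00 mm.
The 1-cm UH is the DRH scaled by (10 mm)/d, so U_p = 29.0 × 10/10.00 = 29.0 m³/s.

U_p ≈ 29.0 m³/s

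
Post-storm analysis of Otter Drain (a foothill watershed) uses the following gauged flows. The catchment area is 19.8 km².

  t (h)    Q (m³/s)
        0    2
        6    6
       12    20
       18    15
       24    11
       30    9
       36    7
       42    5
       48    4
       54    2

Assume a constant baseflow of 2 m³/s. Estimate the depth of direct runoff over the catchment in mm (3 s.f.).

Direct runoff: 0.0, 4.0, 18.0, 13.0, 9.0, 7.0, 5.0, 3.0, 2.0, 0.0 m³/s; ΣQ_DR = 61.00 m³/s.
V = ΣQ_DR · Δt = 61.00 × 21600 s = 1.318 × 10^6 m³.
Over A = 19.8 km², depth = V / A = 66.5 mm.

d ≈ 66.5 mm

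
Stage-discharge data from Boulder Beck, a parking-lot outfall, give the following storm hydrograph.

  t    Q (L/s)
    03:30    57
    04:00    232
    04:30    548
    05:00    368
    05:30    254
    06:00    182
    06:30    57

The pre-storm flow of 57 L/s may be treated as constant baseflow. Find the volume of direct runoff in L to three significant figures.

Direct-runoff ordinates (Q − Q_b): 0.0, 175.0, 491.0, 311.0, 197.0, 125.0, 0.0 L/s.
ΣQ_DR = 1299 L/s.
With Δt = 0.5 h = 1800 s, V = ΣQ_DR · Δt = 1299 × 1800 = 2.34 × 10^6 L.

V ≈ 2.34 × 10^6 L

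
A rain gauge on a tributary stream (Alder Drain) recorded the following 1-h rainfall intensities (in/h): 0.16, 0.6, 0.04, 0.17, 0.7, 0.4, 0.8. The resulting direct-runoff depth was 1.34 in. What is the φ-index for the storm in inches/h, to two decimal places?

Only the 4 blocks with intensity above φ contribute runoff: 0.6, 0.7, 0.4, 0.8 in/h.
Σ(I−φ)·Δt = d  ⇒  (0.6+0.7+0.4+0.8 − 4φ)·1 = 1.34
φ = (2.500 − 1.34/1) / 4 = 0.29 in/h.

φ ≈ 0.29 in/h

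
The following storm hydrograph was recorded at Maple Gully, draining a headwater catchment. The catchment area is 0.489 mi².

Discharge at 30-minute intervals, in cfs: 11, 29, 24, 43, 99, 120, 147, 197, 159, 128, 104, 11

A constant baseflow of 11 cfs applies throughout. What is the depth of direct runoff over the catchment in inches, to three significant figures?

Direct runoff: 0.0, 18.0, 13.0, 32.0, 88.0, 109.0, 136.0, 186.0, 148.0, 117.0, 93.0, 0.0 cfs; ΣQ_DR = 940.0 cfs.
V = ΣQ_DR · Δt = 940.0 × 1800 s = 1.692 × 10^6 ft³.
Over A = 0.489 mi², depth = V / A = 1.49 in.

d ≈ 1.49 in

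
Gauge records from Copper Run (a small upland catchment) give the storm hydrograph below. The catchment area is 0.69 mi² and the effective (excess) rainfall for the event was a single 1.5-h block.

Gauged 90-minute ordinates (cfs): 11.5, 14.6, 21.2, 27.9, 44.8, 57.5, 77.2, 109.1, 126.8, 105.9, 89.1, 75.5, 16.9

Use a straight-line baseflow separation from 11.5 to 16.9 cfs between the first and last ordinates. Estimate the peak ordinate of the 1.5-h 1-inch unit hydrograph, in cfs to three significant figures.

Direct runoff: 0.00, 2.65, 8.80, 15.05, 31.50, 43.75, 63.00, 94.45, 111.70, 90.35, 73.10, 59.05, 0.00 cfs; ΣQ_DR = 593.4 cfs, peak = 111.70 cfs.
Runoff depth d = ΣQ_DR·Δt / A = 593.4 × 5400 / (0.69 mi²) = 1.999 in.
The 1-inch UH is the DRH scaled by (1 in)/d, so U_p = 111.70 × 1/1.999 = 55.9 cfs.

U_p ≈ 55.9 cfs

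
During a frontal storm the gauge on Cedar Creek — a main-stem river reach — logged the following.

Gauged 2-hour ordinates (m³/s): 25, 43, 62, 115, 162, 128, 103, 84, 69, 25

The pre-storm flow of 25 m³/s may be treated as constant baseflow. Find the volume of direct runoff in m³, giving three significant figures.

Direct-runoff ordinates (Q − Q_b): 0.0, 18.0, 37.0, 90.0, 137.0, 103.0, 78.0, 59.0, 44.0, 0.0 m³/s.
ΣQ_DR = 566.0 m³/s.
With Δt = 2 h = 7200 s, V = ΣQ_DR · Δt = 566.0 × 7200 = 4.08 × 10^6 m³.

V ≈ 4.08 × 10^6 m³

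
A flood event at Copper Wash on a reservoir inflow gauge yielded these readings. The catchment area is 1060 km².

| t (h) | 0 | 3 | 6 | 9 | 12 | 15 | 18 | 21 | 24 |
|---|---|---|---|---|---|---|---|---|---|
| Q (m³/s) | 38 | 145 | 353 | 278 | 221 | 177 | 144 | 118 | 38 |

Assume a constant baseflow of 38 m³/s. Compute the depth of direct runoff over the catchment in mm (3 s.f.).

d ≈ 11.9 mm

Direct runoff: 0.0, 107.0, 315.0, 240.0, 183.0, 139.0, 106.0, 80.0, 0.0 m³/s; ΣQ_DR = 1170 m³/s.
V = ΣQ_DR · Δt = 1170 × 10800 s = 1.264 × 10^7 m³.
Over A = 1060 km², depth = V / A = 11.9 mm.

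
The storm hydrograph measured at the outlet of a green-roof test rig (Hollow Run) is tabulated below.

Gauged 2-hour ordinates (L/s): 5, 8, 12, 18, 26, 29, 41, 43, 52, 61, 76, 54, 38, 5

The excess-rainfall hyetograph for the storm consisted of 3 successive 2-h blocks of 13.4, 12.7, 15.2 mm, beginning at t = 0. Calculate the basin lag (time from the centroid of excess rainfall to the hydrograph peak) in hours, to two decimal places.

t_L ≈ 16.91 h

Centroid of excess rainfall: t_c = Σ P_i·t̄_i / ΣP_i = 3.0872 h (block centres at 1, 3, 5 h).
Hydrograph peak occurs at t = 20 h, so basin lag t_L = 20 − 3.0872 = 16.91 h.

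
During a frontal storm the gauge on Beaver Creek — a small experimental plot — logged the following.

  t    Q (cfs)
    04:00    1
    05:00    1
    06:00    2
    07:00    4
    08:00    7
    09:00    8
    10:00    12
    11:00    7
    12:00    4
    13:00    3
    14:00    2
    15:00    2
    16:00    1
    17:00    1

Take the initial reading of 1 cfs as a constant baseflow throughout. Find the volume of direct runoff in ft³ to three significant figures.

V ≈ 1.48 × 10^5 ft³

Direct-runoff ordinates (Q − Q_b): 0.0, 0.0, 1.0, 3.0, 6.0, 7.0, 11.0, 6.0, 3.0, 2.0, 1.0, 1.0, 0.0, 0.0 cfs.
ΣQ_DR = 41.00 cfs.
With Δt = 1 h = 3600 s, V = ΣQ_DR · Δt = 41.00 × 3600 = 1.48 × 10^5 ft³.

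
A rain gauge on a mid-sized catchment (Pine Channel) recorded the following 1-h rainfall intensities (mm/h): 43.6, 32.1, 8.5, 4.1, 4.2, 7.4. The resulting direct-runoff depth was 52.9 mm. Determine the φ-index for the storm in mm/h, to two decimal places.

φ ≈ 11.40 mm/h

Only the 2 blocks with intensity above φ contribute runoff: 43.6, 32.1 mm/h.
Σ(I−φ)·Δt = d  ⇒  (43.6+32.1 − 2φ)·1 = 52.9
φ = (75.70 − 52.9/1) / 2 = 11.40 mm/h.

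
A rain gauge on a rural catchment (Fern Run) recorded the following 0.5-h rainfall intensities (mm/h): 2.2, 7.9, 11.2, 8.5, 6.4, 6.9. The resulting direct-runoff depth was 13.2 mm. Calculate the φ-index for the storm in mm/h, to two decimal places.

Only the 5 blocks with intensity above φ contribute runoff: 7.9, 11.2, 8.5, 6.4, 6.9 mm/h.
Σ(I−φ)·Δt = d  ⇒  (7.9+11.2+8.5+6.4+6.9 − 5φ)·0.5 = 13.2
φ = (40.90 − 13.2/0.5) / 5 = 2.90 mm/h.

φ ≈ 2.90 mm/h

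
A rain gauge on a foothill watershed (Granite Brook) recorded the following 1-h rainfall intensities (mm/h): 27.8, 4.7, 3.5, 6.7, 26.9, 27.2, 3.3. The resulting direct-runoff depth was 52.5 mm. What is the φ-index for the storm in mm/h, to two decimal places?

Only the 3 blocks with intensity above φ contribute runoff: 27.8, 26.9, 27.2 mm/h.
Σ(I−φ)·Δt = d  ⇒  (27.8+26.9+27.2 − 3φ)·1 = 52.5
φ = (81.90 − 52.5/1) / 3 = 9.80 mm/h.

φ ≈ 9.80 mm/h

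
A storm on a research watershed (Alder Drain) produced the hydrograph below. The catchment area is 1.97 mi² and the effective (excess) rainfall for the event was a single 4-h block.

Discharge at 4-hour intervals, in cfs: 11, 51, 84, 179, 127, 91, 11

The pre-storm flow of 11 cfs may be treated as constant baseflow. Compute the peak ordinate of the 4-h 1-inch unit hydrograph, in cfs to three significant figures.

U_p ≈ 112 cfs

Direct runoff: 0.0, 40.0, 73.0, 168.0, 116.0, 80.0, 0.0 cfs; ΣQ_DR = 477.0 cfs, peak = 168.0 cfs.
Runoff depth d = ΣQ_DR·Δt / A = 477.0 × 14400 / (1.97 mi²) = 1.501 in.
The 1-inch UH is the DRH scaled by (1 in)/d, so U_p = 168.0 × 1/1.501 = 112 cfs.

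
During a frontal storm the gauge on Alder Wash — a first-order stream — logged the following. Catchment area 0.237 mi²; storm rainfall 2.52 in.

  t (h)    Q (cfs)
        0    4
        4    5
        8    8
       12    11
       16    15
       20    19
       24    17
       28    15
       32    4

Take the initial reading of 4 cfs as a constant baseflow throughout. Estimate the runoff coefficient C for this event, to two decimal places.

ΣQ_DR = 62.00 cfs; V = ΣQ_DR·Δt = 8.928 × 10^5 ft³.
Runoff depth d = V / A = 1.622 in.
C = d / P = 1.622 / 2.52 = 0.64.

C ≈ 0.64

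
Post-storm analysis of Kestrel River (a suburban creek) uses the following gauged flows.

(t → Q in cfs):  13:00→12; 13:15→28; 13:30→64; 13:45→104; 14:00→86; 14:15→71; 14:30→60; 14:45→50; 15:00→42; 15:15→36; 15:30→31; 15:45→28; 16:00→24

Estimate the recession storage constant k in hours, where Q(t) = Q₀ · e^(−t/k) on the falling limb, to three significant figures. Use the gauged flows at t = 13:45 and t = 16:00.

k ≈ 1.53 h

On the falling limb, Q drops from 104 to 24 cfs between t = 13:45 and t = 16:00 (Δt = 2.25 h).
k = −Δt / ln(Q₂/Q₁) = −2.25 / ln(24/104) = 1.53 h.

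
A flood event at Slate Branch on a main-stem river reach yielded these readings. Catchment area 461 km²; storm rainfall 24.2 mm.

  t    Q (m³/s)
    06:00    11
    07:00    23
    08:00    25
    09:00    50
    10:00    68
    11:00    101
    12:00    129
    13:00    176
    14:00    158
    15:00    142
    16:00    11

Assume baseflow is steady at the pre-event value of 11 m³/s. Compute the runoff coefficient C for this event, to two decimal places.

ΣQ_DR = 773.0 m³/s; V = ΣQ_DR·Δt = 2.783 × 10^6 m³.
Runoff depth d = V / A = 6.036 mm.
C = d / P = 6.036 / 24.2 = 0.25.

C ≈ 0.25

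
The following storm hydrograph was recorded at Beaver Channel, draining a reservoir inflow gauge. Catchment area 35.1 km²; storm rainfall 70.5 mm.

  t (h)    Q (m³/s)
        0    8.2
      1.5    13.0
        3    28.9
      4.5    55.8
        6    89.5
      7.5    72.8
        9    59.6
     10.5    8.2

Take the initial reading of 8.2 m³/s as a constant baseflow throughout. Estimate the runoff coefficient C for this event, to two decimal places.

C ≈ 0.59

ΣQ_DR = 270.4 m³/s; V = ΣQ_DR·Δt = 1.460 × 10^6 m³.
Runoff depth d = V / A = 41.60 mm.
C = d / P = 41.60 / 70.5 = 0.59.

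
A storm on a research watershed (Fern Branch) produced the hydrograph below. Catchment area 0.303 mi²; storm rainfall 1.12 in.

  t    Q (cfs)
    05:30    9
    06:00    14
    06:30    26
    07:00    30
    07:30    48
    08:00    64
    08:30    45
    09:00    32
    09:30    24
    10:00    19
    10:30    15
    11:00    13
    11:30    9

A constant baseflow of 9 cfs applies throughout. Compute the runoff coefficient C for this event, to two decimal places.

C ≈ 0.53

ΣQ_DR = 231.0 cfs; V = ΣQ_DR·Δt = 4.158 × 10^5 ft³.
Runoff depth d = V / A = 0.5907 in.
C = d / P = 0.5907 / 1.12 = 0.53.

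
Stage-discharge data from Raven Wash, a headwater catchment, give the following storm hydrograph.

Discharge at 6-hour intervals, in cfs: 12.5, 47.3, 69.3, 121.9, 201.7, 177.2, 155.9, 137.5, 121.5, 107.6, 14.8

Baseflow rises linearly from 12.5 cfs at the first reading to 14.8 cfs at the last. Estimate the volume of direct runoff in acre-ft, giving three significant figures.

V ≈ 504 acre-ft

Direct-runoff ordinates (Q − Q_b): 0.00, 34.57, 56.34, 108.71, 188.28, 163.55, 142.02, 123.39, 107.16, 93.03, 0.00 cfs.
ΣQ_DR = 1017 cfs.
With Δt = 6 h = 21600 s, V = ΣQ_DR · Δt = 1017 × 21600 = 2.20 × 10^7 ft³ = 504 acre-ft.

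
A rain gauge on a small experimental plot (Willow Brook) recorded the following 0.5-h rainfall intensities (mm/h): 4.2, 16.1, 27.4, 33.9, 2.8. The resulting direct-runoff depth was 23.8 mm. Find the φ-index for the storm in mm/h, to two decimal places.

φ ≈ 9.93 mm/h

Only the 3 blocks with intensity above φ contribute runoff: 16.1, 27.4, 33.9 mm/h.
Σ(I−φ)·Δt = d  ⇒  (16.1+27.4+33.9 − 3φ)·0.5 = 23.8
φ = (77.40 − 23.8/0.5) / 3 = 9.93 mm/h.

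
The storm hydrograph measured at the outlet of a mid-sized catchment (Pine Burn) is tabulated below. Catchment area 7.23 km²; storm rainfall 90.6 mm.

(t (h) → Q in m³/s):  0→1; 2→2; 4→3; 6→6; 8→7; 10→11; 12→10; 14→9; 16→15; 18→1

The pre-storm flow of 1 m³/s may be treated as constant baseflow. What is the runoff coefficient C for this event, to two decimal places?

ΣQ_DR = 55.00 m³/s; V = ΣQ_DR·Δt = 3.960 × 10^5 m³.
Runoff depth d = V / A = 54.77 mm.
C = d / P = 54.77 / 90.6 = 0.60.

C ≈ 0.60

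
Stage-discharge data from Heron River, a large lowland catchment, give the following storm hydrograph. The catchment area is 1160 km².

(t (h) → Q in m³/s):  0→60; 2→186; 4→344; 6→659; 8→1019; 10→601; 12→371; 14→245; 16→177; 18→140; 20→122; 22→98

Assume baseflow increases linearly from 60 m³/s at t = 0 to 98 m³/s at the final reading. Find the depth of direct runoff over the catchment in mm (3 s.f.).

d ≈ 19.1 mm

Direct runoff: 0.00, 122.55, 277.09, 588.64, 945.18, 523.73, 290.27, 160.82, 89.36, 48.91, 27.45, 0.00 m³/s; ΣQ_DR = 3074 m³/s.
V = ΣQ_DR · Δt = 3074 × 7200 s = 2.213 × 10^7 m³.
Over A = 1160 km², depth = V / A = 19.1 mm.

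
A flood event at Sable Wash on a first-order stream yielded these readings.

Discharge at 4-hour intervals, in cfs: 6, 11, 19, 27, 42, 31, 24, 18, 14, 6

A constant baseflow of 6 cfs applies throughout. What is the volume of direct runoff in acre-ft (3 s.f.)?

Direct-runoff ordinates (Q − Q_b): 0.0, 5.0, 13.0, 21.0, 36.0, 25.0, 18.0, 12.0, 8.0, 0.0 cfs.
ΣQ_DR = 138.0 cfs.
With Δt = 4 h = 14400 s, V = ΣQ_DR · Δt = 138.0 × 14400 = 1.99 × 10^6 ft³ = 45.6 acre-ft.

V ≈ 45.6 acre-ft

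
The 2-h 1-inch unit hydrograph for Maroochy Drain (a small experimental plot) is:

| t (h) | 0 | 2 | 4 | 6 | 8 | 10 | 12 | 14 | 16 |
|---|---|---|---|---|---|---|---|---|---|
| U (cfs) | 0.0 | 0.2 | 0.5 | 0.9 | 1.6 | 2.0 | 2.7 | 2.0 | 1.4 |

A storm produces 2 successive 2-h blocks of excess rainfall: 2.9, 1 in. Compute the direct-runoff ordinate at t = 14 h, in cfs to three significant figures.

By discrete convolution, Q_j = Σ (P_i / 1 in) · U_{j−i}.
At t = 14 h (j=7): Q = (2.9/1)·2.0 + (1/1)·2.7 = 8.50 cfs.

Q ≈ 8.50 cfs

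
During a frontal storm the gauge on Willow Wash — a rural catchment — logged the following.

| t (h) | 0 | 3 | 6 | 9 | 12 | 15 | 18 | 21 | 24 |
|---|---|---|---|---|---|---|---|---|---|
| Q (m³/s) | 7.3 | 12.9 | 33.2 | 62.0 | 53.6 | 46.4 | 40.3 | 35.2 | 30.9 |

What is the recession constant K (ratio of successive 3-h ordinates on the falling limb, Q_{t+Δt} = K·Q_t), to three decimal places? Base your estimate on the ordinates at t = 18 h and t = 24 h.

K ≈ 0.876

Using the recession-limb readings at t = 18 h and t = 24 h: Q falls from 40.3 to 30.9 m³/s over 2 intervals.
K = (Q₂/Q₁)^(1/2) = (30.9/40.3)^(1/2) = 0.876.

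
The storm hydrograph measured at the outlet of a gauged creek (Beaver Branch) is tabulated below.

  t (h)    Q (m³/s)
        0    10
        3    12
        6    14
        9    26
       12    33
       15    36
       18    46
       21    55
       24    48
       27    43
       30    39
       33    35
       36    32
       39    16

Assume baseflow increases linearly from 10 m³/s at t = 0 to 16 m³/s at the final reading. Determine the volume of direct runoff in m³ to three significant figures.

V ≈ 2.84 × 10^6 m³

Direct-runoff ordinates (Q − Q_b): 0.00, 1.54, 3.08, 14.62, 21.15, 23.69, 33.23, 41.77, 34.31, 28.85, 24.38, 19.92, 16.46, 0.00 m³/s.
ΣQ_DR = 263.0 m³/s.
With Δt = 3 h = 10800 s, V = ΣQ_DR · Δt = 263.0 × 10800 = 2.84 × 10^6 m³.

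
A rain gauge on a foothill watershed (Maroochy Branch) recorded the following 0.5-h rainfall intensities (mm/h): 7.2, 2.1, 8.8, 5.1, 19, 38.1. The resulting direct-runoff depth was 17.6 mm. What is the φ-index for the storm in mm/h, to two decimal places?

φ ≈ 10.95 mm/h

Only the 2 blocks with intensity above φ contribute runoff: 19, 38.1 mm/h.
Σ(I−φ)·Δt = d  ⇒  (19+38.1 − 2φ)·0.5 = 17.6
φ = (57.10 − 17.6/0.5) / 2 = 10.95 mm/h.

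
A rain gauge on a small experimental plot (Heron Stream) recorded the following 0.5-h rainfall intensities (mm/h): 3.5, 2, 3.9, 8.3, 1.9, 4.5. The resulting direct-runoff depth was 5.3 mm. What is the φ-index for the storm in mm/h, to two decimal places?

Only the 4 blocks with intensity above φ contribute runoff: 3.5, 3.9, 8.3, 4.5 mm/h.
Σ(I−φ)·Δt = d  ⇒  (3.5+3.9+8.3+4.5 − 4φ)·0.5 = 5.3
φ = (20.20 − 5.3/0.5) / 4 = 2.40 mm/h.

φ ≈ 2.40 mm/h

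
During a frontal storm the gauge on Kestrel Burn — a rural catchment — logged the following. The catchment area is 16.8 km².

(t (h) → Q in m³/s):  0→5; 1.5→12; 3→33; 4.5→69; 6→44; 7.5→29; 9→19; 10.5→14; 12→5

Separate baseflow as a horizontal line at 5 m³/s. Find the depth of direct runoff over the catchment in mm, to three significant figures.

d ≈ 59.5 mm

Direct runoff: 0.0, 7.0, 28.0, 64.0, 39.0, 24.0, 14.0, 9.0, 0.0 m³/s; ΣQ_DR = 185.0 m³/s.
V = ΣQ_DR · Δt = 185.0 × 5400 s = 9.990 × 10^5 m³.
Over A = 16.8 km², depth = V / A = 59.5 mm.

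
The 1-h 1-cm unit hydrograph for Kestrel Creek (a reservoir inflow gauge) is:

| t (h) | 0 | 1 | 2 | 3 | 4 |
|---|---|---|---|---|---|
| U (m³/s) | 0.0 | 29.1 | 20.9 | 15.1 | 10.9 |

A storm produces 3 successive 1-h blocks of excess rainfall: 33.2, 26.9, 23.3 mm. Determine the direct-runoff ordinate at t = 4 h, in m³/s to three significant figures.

By discrete convolution, Q_j = Σ (P_i / 10 mm) · U_{j−i}.
At t = 4 h (j=4): Q = (33.2/10)·10.9 + (26.9/10)·15.1 + (23.3/10)·20.9 = 126 m³/s.

Q ≈ 126 m³/s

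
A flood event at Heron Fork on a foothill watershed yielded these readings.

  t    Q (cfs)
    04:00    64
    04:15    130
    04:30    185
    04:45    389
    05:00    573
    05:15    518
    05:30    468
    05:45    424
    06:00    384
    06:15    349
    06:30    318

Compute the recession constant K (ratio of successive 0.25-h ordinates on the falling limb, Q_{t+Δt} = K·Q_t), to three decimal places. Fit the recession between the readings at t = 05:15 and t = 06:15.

Using the recession-limb readings at t = 05:15 and t = 06:15: Q falls from 518 to 349 cfs over 4 intervals.
K = (Q₂/Q₁)^(1/4) = (349/518)^(1/4) = 0.906.

K ≈ 0.906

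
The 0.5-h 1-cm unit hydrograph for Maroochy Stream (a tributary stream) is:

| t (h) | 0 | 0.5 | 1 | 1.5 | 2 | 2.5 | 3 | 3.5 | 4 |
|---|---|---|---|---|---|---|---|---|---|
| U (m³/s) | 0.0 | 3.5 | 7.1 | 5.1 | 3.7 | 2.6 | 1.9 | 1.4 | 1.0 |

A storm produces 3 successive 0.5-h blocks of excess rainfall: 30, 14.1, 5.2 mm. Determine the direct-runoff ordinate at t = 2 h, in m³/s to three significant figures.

By discrete convolution, Q_j = Σ (P_i / 10 mm) · U_{j−i}.
At t = 2 h (j=4): Q = (30/10)·3.7 + (14.1/10)·5.1 + (5.2/10)·7.1 = 22.0 m³/s.

Q ≈ 22.0 m³/s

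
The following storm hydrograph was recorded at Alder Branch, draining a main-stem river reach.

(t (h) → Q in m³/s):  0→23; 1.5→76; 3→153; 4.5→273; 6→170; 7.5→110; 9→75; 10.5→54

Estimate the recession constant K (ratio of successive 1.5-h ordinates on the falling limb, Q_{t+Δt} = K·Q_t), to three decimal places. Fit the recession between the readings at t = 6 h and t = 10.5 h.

Using the recession-limb readings at t = 6 h and t = 10.5 h: Q falls from 170 to 54 m³/s over 3 intervals.
K = (Q₂/Q₁)^(1/3) = (54/170)^(1/3) = 0.682.

K ≈ 0.682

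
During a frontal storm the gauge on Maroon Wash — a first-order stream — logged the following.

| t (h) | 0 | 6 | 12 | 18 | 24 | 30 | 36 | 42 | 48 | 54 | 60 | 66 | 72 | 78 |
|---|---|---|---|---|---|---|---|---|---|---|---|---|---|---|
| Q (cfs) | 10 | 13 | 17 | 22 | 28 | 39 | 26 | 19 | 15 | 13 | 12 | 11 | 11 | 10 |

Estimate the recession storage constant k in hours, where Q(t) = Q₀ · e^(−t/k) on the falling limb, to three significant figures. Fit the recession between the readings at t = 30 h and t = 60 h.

k ≈ 25.5 h

On the falling limb, Q drops from 39 to 12 cfs between t = 30 h and t = 60 h (Δt = 30 h).
k = −Δt / ln(Q₂/Q₁) = −30 / ln(12/39) = 25.5 h.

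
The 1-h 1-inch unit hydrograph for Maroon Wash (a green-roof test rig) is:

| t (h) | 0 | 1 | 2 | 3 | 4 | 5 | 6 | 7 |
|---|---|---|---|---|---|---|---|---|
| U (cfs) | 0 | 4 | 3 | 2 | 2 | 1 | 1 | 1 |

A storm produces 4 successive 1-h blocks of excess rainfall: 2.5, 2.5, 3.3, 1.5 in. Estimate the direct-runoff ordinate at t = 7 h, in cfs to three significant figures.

Q ≈ 11.3 cfs

By discrete convolution, Q_j = Σ (P_i / 1 in) · U_{j−i}.
At t = 7 h (j=7): Q = (2.5/1)·1 + (2.5/1)·1 + (3.3/1)·1 + (1.5/1)·2 = 11.3 cfs.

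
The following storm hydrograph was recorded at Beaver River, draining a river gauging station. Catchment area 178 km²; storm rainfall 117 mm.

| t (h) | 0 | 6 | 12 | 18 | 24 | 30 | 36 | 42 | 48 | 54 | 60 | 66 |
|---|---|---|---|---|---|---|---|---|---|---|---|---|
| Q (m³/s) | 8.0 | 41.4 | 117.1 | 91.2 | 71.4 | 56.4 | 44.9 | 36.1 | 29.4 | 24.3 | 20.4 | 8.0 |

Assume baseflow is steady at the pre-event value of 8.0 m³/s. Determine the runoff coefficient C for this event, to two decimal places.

ΣQ_DR = 452.6 m³/s; V = ΣQ_DR·Δt = 9.776 × 10^6 m³.
Runoff depth d = V / A = 54.92 mm.
C = d / P = 54.92 / 117 = 0.47.

C ≈ 0.47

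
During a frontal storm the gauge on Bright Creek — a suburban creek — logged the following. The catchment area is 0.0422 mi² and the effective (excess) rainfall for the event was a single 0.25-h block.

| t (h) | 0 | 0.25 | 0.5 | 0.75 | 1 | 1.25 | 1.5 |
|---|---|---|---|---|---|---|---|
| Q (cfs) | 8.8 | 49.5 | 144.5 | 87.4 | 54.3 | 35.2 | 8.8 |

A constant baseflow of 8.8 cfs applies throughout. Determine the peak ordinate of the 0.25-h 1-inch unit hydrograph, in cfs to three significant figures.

U_p ≈ 45.2 cfs

Direct runoff: 0.0, 40.7, 135.7, 78.6, 45.5, 26.4, 0.0 cfs; ΣQ_DR = 326.9 cfs, peak = 135.7 cfs.
Runoff depth d = ΣQ_DR·Δt / A = 326.9 × 900 / (0.0422 mi²) = 3.001 in.
The 1-inch UH is the DRH scaled by (1 in)/d, so U_p = 135.7 × 1/3.001 = 45.2 cfs.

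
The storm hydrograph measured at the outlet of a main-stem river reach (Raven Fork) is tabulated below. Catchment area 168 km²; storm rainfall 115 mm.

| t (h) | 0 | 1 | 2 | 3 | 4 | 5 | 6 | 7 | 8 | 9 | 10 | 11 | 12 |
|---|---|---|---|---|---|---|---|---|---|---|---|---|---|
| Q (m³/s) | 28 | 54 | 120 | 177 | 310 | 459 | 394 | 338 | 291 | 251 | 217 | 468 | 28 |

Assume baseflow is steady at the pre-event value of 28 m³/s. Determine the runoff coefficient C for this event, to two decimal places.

ΣQ_DR = 2771 m³/s; V = ΣQ_DR·Δt = 9.976 × 10^6 m³.
Runoff depth d = V / A = 59.38 mm.
C = d / P = 59.38 / 115 = 0.52.

C ≈ 0.52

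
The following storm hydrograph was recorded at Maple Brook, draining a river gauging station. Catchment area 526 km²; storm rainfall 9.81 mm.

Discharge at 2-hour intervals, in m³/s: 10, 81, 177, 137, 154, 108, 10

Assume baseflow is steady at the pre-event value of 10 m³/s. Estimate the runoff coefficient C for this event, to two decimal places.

C ≈ 0.85

ΣQ_DR = 607.0 m³/s; V = ΣQ_DR·Δt = 4.370 × 10^6 m³.
Runoff depth d = V / A = 8.309 mm.
C = d / P = 8.309 / 9.81 = 0.85.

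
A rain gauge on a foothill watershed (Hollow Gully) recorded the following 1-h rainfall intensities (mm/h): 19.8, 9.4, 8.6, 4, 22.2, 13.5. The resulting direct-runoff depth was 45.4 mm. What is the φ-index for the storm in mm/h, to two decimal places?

Only the 5 blocks with intensity above φ contribute runoff: 19.8, 9.4, 8.6, 22.2, 13.5 mm/h.
Σ(I−φ)·Δt = d  ⇒  (19.8+9.4+8.6+22.2+13.5 − 5φ)·1 = 45.4
φ = (73.50 − 45.4/1) / 5 = 5.62 mm/h.

φ ≈ 5.62 mm/h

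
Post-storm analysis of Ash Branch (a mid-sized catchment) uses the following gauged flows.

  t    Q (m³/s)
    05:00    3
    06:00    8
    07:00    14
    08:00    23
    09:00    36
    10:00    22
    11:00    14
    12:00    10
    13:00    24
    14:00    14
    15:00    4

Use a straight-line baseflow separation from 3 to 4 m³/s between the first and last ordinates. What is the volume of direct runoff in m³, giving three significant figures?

Direct-runoff ordinates (Q − Q_b): 0.00, 4.90, 10.80, 19.70, 32.60, 18.50, 10.40, 6.30, 20.20, 10.10, 0.00 m³/s.
ΣQ_DR = 133.5 m³/s.
With Δt = 1 h = 3600 s, V = ΣQ_DR · Δt = 133.5 × 3600 = 4.81 × 10^5 m³.

V ≈ 4.81 × 10^5 m³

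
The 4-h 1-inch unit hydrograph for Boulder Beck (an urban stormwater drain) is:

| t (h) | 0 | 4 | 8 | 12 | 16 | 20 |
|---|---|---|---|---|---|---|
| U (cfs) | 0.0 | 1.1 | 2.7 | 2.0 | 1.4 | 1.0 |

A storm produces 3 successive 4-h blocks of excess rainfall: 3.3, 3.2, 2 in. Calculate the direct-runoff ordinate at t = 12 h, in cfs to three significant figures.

By discrete convolution, Q_j = Σ (P_i / 1 in) · U_{j−i}.
At t = 12 h (j=3): Q = (3.3/1)·2.0 + (3.2/1)·2.7 + (2/1)·1.1 = 17.4 cfs.

Q ≈ 17.4 cfs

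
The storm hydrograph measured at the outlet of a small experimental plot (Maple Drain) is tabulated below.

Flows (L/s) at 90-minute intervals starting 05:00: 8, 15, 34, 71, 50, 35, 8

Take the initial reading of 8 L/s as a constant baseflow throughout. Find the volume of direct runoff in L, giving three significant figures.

V ≈ 8.91 × 10^5 L

Direct-runoff ordinates (Q − Q_b): 0.0, 7.0, 26.0, 63.0, 42.0, 27.0, 0.0 L/s.
ΣQ_DR = 165.0 L/s.
With Δt = 1.5 h = 5400 s, V = ΣQ_DR · Δt = 165.0 × 5400 = 8.91 × 10^5 L.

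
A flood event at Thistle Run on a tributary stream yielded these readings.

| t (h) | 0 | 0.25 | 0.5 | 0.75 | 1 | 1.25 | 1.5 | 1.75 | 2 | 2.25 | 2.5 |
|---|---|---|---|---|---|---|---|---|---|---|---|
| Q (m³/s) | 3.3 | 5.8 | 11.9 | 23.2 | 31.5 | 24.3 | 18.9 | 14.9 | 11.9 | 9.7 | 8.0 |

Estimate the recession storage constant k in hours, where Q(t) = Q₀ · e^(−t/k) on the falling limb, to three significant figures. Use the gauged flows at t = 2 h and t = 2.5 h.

On the falling limb, Q drops from 11.9 to 8.0 m³/s between t = 2 h and t = 2.5 h (Δt = 0.5 h).
k = −Δt / ln(Q₂/Q₁) = −0.5 / ln(8.0/11.9) = 1.26 h.

k ≈ 1.26 h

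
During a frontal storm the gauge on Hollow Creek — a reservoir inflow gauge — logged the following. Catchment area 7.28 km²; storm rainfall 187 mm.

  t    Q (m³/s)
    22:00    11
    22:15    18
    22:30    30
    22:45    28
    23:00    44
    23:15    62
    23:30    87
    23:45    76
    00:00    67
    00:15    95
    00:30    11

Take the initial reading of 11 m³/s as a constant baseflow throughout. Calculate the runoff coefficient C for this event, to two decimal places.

ΣQ_DR = 408.0 m³/s; V = ΣQ_DR·Δt = 3.672 × 10^5 m³.
Runoff depth d = V / A = 50.44 mm.
C = d / P = 50.44 / 187 = 0.27.

C ≈ 0.27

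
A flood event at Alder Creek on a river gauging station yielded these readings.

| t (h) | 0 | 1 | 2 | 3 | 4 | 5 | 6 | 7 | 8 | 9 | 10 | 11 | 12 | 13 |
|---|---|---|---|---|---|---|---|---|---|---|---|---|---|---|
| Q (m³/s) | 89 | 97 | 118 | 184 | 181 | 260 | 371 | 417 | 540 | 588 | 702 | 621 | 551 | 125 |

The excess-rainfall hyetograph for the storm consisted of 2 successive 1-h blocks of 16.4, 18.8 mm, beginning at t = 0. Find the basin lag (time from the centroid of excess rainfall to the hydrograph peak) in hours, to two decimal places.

Centroid of excess rainfall: t_c = Σ P_i·t̄_i / ΣP_i = 1.0341 h (block centres at 0.5, 1.5 h).
Hydrograph peak occurs at t = 10 h, so basin lag t_L = 10 − 1.0341 = 8.97 h.

t_L ≈ 8.97 h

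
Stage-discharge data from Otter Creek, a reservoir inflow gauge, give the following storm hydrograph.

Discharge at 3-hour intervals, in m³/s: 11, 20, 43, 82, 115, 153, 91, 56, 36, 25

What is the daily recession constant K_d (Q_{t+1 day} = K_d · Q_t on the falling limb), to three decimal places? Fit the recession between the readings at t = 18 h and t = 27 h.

K_d ≈ 0.032

Between t = 18 h and t = 27 h the flow falls from 91 to 25 m³/s over 3×3 h = 9 h.
Per-interval ratio K = (25/91)^(1/3) = 0.6501; K_d = K^(24/3) = 0.032.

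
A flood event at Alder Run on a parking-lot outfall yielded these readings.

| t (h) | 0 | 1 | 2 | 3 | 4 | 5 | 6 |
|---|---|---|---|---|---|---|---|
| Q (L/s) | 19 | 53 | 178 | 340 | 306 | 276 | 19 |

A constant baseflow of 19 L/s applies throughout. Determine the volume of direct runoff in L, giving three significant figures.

V ≈ 3.81 × 10^6 L

Direct-runoff ordinates (Q − Q_b): 0.0, 34.0, 159.0, 321.0, 287.0, 257.0, 0.0 L/s.
ΣQ_DR = 1058 L/s.
With Δt = 1 h = 3600 s, V = ΣQ_DR · Δt = 1058 × 3600 = 3.81 × 10^6 L.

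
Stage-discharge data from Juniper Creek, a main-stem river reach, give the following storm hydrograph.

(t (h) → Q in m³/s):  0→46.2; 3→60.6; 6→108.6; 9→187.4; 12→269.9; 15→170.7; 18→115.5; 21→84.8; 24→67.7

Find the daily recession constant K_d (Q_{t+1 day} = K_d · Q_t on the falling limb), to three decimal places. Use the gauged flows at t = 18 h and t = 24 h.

K_d ≈ 0.118

Between t = 18 h and t = 24 h the flow falls from 115.5 to 67.7 m³/s over 2×3 h = 6 h.
Per-interval ratio K = (67.7/115.5)^(1/2) = 0.7656; K_d = K^(24/3) = 0.118.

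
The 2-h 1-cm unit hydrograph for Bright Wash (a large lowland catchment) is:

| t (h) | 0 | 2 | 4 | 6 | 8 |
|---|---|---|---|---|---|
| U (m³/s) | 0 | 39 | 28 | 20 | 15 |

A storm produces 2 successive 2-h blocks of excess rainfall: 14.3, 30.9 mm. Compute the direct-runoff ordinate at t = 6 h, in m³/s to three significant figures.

Q ≈ 115 m³/s

By discrete convolution, Q_j = Σ (P_i / 10 mm) · U_{j−i}.
At t = 6 h (j=3): Q = (14.3/10)·20 + (30.9/10)·28 = 115 m³/s.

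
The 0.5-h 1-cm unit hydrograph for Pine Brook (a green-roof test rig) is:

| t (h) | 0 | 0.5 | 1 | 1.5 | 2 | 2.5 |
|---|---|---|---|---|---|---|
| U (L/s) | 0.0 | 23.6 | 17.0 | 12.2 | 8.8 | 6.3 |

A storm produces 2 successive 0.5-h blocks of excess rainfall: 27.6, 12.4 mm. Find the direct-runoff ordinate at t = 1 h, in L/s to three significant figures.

Q ≈ 76.2 L/s

By discrete convolution, Q_j = Σ (P_i / 10 mm) · U_{j−i}.
At t = 1 h (j=2): Q = (27.6/10)·17.0 + (12.4/10)·23.6 = 76.2 L/s.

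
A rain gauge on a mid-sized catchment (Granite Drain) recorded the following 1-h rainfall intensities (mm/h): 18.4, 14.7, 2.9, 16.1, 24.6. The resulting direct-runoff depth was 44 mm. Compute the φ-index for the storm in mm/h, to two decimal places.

Only the 4 blocks with intensity above φ contribute runoff: 18.4, 14.7, 16.1, 24.6 mm/h.
Σ(I−φ)·Δt = d  ⇒  (18.4+14.7+16.1+24.6 − 4φ)·1 = 44
φ = (73.80 − 44/1) / 4 = 7.45 mm/h.

φ ≈ 7.45 mm/h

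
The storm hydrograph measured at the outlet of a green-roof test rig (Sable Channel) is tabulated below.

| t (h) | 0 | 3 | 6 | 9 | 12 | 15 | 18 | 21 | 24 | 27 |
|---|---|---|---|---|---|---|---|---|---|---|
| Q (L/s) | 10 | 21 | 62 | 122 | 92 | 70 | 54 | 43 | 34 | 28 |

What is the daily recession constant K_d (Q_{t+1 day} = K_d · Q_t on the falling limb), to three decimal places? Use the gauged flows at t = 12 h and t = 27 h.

K_d ≈ 0.149

Between t = 12 h and t = 27 h the flow falls from 92 to 28 L/s over 5×3 h = 15 h.
Per-interval ratio K = (28/92)^(1/5) = 0.7883; K_d = K^(24/3) = 0.149.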